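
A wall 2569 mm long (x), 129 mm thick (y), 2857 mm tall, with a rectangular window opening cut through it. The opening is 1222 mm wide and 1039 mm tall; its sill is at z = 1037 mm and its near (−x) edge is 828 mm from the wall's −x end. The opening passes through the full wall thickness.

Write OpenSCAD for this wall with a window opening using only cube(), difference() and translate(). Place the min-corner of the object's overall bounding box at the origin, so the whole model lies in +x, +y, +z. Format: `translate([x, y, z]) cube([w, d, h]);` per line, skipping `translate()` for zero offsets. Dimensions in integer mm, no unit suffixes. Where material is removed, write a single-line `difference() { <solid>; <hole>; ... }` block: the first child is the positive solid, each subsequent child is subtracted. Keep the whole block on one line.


difference() { cube([2569, 129, 2857]); translate([828, 0, 1037]) cube([1222, 129, 1039]); }


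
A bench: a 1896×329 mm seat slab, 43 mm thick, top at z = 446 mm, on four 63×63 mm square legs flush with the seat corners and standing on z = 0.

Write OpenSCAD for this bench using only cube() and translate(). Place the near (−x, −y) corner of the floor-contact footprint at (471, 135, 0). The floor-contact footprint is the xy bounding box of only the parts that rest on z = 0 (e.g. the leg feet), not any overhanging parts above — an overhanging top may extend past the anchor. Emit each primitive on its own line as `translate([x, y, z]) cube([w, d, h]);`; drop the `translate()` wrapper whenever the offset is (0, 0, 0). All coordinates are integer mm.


translate([471, 135, 403]) cube([1896, 329, 43]);
translate([471, 135, 0]) cube([63, 63, 403]);
translate([471, 401, 0]) cube([63, 63, 403]);
translate([2304, 135, 0]) cube([63, 63, 403]);
translate([2304, 401, 0]) cube([63, 63, 403]);


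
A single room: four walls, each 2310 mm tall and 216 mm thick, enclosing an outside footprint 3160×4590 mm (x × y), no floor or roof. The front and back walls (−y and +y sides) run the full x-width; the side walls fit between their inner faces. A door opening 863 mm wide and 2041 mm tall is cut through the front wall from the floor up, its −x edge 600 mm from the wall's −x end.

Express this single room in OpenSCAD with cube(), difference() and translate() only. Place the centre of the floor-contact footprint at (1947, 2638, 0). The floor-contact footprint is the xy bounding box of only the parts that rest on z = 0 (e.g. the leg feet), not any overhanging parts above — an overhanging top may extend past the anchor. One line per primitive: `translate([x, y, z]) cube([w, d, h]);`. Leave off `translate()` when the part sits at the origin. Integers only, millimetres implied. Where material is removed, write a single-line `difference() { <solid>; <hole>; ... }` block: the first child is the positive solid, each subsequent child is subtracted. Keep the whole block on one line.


difference() { translate([367, 343, 0]) cube([3160, 216, 2310]); translate([967, 343, 0]) cube([863, 216, 2041]); }
translate([367, 4717, 0]) cube([3160, 216, 2310]);
translate([367, 559, 0]) cube([216, 4158, 2310]);
translate([3311, 559, 0]) cube([216, 4158, 2310]);


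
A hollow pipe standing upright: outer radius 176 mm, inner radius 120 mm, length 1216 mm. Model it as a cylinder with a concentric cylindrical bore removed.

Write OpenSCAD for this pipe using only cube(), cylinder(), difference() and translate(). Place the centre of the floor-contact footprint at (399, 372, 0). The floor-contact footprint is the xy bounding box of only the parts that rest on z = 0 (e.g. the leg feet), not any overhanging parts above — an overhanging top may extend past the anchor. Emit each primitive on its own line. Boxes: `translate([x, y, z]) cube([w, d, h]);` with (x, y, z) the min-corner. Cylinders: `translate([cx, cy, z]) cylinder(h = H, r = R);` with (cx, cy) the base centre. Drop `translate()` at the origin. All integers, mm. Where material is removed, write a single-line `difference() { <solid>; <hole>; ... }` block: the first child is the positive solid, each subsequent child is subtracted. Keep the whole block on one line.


difference() { translate([399, 372, 0]) cylinder(h = 1216, r = 176); translate([399, 372, 0]) cylinder(h = 1216, r = 120); }


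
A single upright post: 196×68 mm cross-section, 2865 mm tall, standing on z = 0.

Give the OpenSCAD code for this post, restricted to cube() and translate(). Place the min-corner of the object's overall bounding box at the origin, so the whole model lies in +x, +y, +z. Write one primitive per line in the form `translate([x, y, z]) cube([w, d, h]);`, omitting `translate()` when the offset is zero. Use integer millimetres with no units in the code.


cube([196, 68, 2865]);


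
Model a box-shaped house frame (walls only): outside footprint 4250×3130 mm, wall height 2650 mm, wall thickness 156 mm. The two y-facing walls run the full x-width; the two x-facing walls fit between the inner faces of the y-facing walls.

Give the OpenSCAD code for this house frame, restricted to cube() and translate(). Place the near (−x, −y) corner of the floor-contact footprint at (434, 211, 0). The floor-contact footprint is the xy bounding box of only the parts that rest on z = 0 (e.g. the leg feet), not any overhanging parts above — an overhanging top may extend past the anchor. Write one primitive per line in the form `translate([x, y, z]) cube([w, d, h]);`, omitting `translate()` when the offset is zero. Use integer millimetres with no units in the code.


translate([434, 211, 0]) cube([4250, 156, 2650]);
translate([434, 3185, 0]) cube([4250, 156, 2650]);
translate([434, 367, 0]) cube([156, 2818, 2650]);
translate([4528, 367, 0]) cube([156, 2818, 2650]);


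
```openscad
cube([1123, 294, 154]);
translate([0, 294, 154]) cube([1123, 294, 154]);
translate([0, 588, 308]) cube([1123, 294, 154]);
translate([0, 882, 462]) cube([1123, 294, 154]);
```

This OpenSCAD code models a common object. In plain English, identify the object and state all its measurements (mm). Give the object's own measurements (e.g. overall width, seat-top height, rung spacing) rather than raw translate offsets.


A straight staircase of 4 solid steps. Each step is 1123 mm wide (x), 294 mm deep (y, the going) and 154 mm tall (the rise). The first step rests on the floor; each subsequent step sits one going further in +y and one rise higher in +z, directly behind and above the previous step with no overlap.


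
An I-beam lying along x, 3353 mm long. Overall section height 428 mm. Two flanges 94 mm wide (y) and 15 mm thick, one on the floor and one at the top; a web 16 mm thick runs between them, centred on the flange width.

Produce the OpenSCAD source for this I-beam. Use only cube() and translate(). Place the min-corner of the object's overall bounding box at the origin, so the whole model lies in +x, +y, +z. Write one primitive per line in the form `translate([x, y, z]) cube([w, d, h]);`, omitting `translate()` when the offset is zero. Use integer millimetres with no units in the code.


cube([3353, 94, 15]);
translate([0, 39, 15]) cube([3353, 16, 398]);
translate([0, 0, 413]) cube([3353, 94, 15]);


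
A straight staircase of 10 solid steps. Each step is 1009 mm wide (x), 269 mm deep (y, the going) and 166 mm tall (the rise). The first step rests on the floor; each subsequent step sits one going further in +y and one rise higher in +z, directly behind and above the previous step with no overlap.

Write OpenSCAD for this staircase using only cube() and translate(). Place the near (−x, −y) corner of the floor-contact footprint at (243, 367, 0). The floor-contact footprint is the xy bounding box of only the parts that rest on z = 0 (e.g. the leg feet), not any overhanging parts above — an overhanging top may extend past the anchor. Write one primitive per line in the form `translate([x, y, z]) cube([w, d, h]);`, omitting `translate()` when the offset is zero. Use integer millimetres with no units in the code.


translate([243, 367, 0]) cube([1009, 269, 166]);
translate([243, 636, 166]) cube([1009, 269, 166]);
translate([243, 905, 332]) cube([1009, 269, 166]);
translate([243, 1174, 498]) cube([1009, 269, 166]);
translate([243, 1443, 664]) cube([1009, 269, 166]);
translate([243, 1712, 830]) cube([1009, 269, 166]);
translate([243, 1981, 996]) cube([1009, 269, 166]);
translate([243, 2250, 1162]) cube([1009, 269, 166]);
translate([243, 2519, 1328]) cube([1009, 269, 166]);
translate([243, 2788, 1494]) cube([1009, 269, 166]);


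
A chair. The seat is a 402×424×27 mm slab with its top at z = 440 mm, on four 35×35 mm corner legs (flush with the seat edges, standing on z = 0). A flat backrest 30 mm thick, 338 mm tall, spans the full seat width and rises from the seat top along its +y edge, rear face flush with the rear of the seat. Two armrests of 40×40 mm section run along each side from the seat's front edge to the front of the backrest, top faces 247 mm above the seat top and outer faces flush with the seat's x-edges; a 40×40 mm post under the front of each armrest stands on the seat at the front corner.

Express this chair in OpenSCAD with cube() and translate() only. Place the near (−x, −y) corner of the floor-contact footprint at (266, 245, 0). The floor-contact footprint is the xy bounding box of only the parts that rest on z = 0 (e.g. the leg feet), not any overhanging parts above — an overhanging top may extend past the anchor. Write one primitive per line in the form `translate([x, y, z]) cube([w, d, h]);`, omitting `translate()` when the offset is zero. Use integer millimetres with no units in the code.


// leg_h = 440 - 27 = 413
// arm post h = 247 - 40 = 207
translate([266, 245, 413]) cube([402, 424, 27]);
translate([266, 245, 0]) cube([35, 35, 413]);
translate([633, 245, 0]) cube([35, 35, 413]);
translate([266, 634, 0]) cube([35, 35, 413]);
translate([633, 634, 0]) cube([35, 35, 413]);
translate([266, 639, 440]) cube([402, 30, 338]);
translate([266, 245, 647]) cube([40, 394, 40]);
translate([628, 245, 647]) cube([40, 394, 40]);
translate([266, 245, 440]) cube([40, 40, 207]);
translate([628, 245, 440]) cube([40, 40, 207]);


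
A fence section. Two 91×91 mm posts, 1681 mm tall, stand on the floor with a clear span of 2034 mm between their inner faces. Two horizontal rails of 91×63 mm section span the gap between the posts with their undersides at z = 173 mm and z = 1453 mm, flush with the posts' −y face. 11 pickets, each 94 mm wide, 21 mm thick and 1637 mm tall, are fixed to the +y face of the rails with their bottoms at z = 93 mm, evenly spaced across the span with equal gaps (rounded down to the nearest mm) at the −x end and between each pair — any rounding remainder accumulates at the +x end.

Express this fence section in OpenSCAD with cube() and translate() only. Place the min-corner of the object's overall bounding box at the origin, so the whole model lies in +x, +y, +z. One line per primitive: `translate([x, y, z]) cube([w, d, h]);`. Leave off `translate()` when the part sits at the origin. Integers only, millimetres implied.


cube([91, 91, 1681]);
translate([2125, 0, 0]) cube([91, 91, 1681]);
translate([91, 0, 173]) cube([2034, 91, 63]);
translate([91, 0, 1453]) cube([2034, 91, 63]);
translate([174, 91, 93]) cube([94, 21, 1637]);
translate([351, 91, 93]) cube([94, 21, 1637]);
translate([528, 91, 93]) cube([94, 21, 1637]);
translate([705, 91, 93]) cube([94, 21, 1637]);
translate([882, 91, 93]) cube([94, 21, 1637]);
translate([1059, 91, 93]) cube([94, 21, 1637]);
translate([1236, 91, 93]) cube([94, 21, 1637]);
translate([1413, 91, 93]) cube([94, 21, 1637]);
translate([1590, 91, 93]) cube([94, 21, 1637]);
translate([1767, 91, 93]) cube([94, 21, 1637]);
translate([1944, 91, 93]) cube([94, 21, 1637]);


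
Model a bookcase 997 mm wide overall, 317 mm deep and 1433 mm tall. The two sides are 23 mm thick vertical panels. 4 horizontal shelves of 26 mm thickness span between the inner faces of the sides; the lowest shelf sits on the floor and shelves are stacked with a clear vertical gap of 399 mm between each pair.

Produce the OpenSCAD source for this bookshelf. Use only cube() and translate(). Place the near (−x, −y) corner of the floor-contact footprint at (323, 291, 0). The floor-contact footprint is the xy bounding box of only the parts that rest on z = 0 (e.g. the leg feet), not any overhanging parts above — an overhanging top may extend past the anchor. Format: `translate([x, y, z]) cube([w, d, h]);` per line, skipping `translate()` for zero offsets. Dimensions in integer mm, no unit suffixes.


translate([323, 291, 0]) cube([23, 317, 1433]);
translate([1297, 291, 0]) cube([23, 317, 1433]);
translate([346, 291, 0]) cube([951, 317, 26]);
translate([346, 291, 425]) cube([951, 317, 26]);
translate([346, 291, 850]) cube([951, 317, 26]);
translate([346, 291, 1275]) cube([951, 317, 26]);


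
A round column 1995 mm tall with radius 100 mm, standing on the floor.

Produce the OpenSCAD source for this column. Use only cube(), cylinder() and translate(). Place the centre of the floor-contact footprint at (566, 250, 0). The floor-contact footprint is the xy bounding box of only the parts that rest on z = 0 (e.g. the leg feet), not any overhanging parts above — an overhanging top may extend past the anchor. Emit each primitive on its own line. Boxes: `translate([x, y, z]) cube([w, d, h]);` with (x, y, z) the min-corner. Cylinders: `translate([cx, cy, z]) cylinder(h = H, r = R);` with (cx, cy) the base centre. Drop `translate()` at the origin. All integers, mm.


translate([566, 250, 0]) cylinder(h = 1995, r = 100);


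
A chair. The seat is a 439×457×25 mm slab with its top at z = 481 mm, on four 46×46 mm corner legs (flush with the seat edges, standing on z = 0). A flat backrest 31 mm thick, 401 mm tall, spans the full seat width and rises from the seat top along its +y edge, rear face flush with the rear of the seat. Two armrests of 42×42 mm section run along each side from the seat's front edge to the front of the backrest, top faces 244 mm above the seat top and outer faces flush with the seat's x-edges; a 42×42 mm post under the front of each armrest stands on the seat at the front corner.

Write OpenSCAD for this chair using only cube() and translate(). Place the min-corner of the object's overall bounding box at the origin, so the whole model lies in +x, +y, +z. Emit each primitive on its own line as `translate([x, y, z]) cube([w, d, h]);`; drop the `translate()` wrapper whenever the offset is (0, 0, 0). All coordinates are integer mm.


// leg_h = 481 - 25 = 456
// arm post h = 244 - 42 = 202
translate([0, 0, 456]) cube([439, 457, 25]);
cube([46, 46, 456]);
translate([393, 0, 0]) cube([46, 46, 456]);
translate([0, 411, 0]) cube([46, 46, 456]);
translate([393, 411, 0]) cube([46, 46, 456]);
translate([0, 426, 481]) cube([439, 31, 401]);
translate([0, 0, 683]) cube([42, 426, 42]);
translate([397, 0, 683]) cube([42, 426, 42]);
translate([0, 0, 481]) cube([42, 42, 202]);
translate([397, 0, 481]) cube([42, 42, 202]);


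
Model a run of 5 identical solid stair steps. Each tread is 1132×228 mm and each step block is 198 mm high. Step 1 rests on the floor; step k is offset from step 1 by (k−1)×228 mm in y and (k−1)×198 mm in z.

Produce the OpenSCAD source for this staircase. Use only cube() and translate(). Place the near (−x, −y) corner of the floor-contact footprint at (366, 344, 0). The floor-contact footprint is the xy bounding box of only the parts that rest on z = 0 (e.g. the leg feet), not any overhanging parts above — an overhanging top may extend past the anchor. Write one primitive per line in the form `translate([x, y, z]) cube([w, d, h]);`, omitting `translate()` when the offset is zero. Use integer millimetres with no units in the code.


translate([366, 344, 0]) cube([1132, 228, 198]);
translate([366, 572, 198]) cube([1132, 228, 198]);
translate([366, 800, 396]) cube([1132, 228, 198]);
translate([366, 1028, 594]) cube([1132, 228, 198]);
translate([366, 1256, 792]) cube([1132, 228, 198]);


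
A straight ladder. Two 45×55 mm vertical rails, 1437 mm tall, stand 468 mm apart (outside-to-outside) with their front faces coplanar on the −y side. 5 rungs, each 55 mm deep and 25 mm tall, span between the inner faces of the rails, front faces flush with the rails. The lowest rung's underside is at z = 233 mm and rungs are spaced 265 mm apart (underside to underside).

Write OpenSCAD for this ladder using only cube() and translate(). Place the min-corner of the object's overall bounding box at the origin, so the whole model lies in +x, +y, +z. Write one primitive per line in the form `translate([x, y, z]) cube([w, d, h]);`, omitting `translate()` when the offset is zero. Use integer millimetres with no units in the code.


cube([45, 55, 1437]);
translate([423, 0, 0]) cube([45, 55, 1437]);
translate([45, 0, 233]) cube([378, 55, 25]);
translate([45, 0, 498]) cube([378, 55, 25]);
translate([45, 0, 763]) cube([378, 55, 25]);
translate([45, 0, 1028]) cube([378, 55, 25]);
translate([45, 0, 1293]) cube([378, 55, 25]);


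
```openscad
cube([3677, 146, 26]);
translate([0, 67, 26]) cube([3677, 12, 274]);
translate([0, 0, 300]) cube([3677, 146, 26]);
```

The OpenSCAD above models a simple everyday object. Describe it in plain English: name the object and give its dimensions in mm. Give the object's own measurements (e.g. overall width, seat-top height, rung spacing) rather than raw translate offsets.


An I-beam lying along x, 3677 mm long. Overall section height 326 mm. Two flanges 146 mm wide (y) and 26 mm thick, one on the floor and one at the top; a web 12 mm thick runs between them, centred on the flange width.


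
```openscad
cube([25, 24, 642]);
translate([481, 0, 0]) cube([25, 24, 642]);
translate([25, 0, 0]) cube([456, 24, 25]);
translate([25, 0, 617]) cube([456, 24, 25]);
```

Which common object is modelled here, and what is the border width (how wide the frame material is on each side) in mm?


A picture frame. The border width is 25 mm.

Four thin pieces enclosing a rectangular opening — a picture frame. The two full-height stiles are 642 mm tall; the top rail sits at z = 617 and is 25 mm tall, so the border above the opening is 642 − 617 = 25 mm, matching the stile x-width.


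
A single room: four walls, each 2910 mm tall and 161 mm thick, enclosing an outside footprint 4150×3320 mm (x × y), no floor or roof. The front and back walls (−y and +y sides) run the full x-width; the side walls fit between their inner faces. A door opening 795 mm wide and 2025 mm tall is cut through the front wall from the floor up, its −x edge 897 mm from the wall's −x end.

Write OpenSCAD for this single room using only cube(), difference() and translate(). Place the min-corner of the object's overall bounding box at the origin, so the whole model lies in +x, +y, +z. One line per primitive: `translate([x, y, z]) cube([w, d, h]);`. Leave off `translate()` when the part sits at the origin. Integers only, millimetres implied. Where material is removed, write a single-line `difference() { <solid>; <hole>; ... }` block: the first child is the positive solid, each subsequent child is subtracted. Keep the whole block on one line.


difference() { cube([4150, 161, 2910]); translate([897, 0, 0]) cube([795, 161, 2025]); }
translate([0, 3159, 0]) cube([4150, 161, 2910]);
translate([0, 161, 0]) cube([161, 2998, 2910]);
translate([3989, 161, 0]) cube([161, 2998, 2910]);


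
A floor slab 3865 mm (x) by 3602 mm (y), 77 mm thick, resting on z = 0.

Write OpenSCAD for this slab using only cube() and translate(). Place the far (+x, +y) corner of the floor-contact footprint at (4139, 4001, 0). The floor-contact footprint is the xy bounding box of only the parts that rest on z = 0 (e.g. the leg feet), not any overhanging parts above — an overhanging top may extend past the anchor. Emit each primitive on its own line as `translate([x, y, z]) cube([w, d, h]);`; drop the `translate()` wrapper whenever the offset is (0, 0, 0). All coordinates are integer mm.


translate([274, 399, 0]) cube([3865, 3602, 77]);


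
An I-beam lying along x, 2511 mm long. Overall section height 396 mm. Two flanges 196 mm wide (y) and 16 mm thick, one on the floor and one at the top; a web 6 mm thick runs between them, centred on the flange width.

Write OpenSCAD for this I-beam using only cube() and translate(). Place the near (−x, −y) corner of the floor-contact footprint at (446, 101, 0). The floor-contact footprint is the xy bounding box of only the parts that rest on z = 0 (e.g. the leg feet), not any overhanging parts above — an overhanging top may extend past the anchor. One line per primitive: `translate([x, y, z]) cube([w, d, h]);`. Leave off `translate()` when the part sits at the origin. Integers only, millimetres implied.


translate([446, 101, 0]) cube([2511, 196, 16]);
translate([446, 196, 16]) cube([2511, 6, 364]);
translate([446, 101, 380]) cube([2511, 196, 16]);


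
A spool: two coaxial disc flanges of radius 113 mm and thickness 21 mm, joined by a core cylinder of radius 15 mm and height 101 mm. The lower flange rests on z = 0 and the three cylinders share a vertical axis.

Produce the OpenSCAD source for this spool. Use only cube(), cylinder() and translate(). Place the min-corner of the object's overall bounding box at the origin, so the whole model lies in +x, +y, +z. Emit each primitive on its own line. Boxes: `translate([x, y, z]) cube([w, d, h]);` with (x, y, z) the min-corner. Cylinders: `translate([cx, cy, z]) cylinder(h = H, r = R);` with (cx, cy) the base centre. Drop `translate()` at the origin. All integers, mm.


translate([113, 113, 0]) cylinder(h = 21, r = 113);
translate([113, 113, 21]) cylinder(h = 101, r = 15);
translate([113, 113, 122]) cylinder(h = 21, r = 113);


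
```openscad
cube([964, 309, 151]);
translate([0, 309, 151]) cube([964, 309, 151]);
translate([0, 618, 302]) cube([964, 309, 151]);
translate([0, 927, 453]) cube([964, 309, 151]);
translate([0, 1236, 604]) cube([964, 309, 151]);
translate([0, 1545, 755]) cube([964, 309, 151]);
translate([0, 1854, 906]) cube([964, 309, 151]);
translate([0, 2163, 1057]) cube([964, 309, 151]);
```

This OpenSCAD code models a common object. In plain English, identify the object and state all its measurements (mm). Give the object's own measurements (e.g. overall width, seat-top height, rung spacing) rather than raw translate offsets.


A straight staircase of 8 solid steps. Each step is 964 mm wide (x), 309 mm deep (y, the going) and 151 mm tall (the rise). The first step rests on the floor; each subsequent step sits one going further in +y and one rise higher in +z, directly behind and above the previous step with no overlap.


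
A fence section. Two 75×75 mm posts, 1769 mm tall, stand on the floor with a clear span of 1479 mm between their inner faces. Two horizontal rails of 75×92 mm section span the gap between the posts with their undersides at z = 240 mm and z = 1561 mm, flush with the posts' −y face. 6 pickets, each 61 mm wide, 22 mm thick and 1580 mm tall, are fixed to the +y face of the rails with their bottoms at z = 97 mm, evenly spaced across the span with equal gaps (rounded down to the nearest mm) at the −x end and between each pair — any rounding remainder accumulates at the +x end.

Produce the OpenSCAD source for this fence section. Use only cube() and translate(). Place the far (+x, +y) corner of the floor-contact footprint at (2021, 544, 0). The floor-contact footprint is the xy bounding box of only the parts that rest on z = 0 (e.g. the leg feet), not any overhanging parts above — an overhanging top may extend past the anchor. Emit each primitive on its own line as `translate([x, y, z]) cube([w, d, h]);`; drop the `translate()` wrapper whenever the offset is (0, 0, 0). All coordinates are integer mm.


translate([392, 469, 0]) cube([75, 75, 1769]);
translate([1946, 469, 0]) cube([75, 75, 1769]);
translate([467, 469, 240]) cube([1479, 75, 92]);
translate([467, 469, 1561]) cube([1479, 75, 92]);
translate([626, 544, 97]) cube([61, 22, 1580]);
translate([846, 544, 97]) cube([61, 22, 1580]);
translate([1066, 544, 97]) cube([61, 22, 1580]);
translate([1286, 544, 97]) cube([61, 22, 1580]);
translate([1506, 544, 97]) cube([61, 22, 1580]);
translate([1726, 544, 97]) cube([61, 22, 1580]);


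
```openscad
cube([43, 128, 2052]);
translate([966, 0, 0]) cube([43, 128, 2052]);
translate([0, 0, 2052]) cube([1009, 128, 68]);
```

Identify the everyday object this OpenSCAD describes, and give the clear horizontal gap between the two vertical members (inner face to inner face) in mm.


A door frame. The clear opening width is 923 mm.

Two 2052 mm tall posts with a header on top — a door frame. The left jamb is 43 mm wide at x = 0; the right jamb starts at x = 966. The clear opening is 966 − 43 = 923 mm.


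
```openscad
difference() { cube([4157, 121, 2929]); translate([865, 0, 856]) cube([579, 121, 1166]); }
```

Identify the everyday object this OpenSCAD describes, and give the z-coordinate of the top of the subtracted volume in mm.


A wall with a window opening. The window head height is 2022 mm.

A wall with a rectangular opening subtracted — a window. Sill at z = 856, opening 1166 mm tall, so the head is at 856 + 1166 = 2022 mm.


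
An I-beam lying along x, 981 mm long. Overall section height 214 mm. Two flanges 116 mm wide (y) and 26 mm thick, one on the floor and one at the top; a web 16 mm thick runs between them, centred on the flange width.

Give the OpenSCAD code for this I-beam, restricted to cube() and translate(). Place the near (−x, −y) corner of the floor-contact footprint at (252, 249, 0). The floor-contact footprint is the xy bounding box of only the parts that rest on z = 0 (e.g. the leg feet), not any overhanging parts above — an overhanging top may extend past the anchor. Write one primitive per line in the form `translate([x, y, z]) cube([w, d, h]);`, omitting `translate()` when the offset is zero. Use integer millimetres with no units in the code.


translate([252, 249, 0]) cube([981, 116, 26]);
translate([252, 299, 26]) cube([981, 16, 162]);
translate([252, 249, 188]) cube([981, 116, 26]);


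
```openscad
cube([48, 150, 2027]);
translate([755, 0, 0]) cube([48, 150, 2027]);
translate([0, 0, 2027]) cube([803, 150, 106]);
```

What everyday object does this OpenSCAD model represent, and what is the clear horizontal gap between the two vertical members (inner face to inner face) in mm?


A door frame. The clear opening width is 707 mm.

Two 2027 mm tall posts with a header on top — a door frame. The left jamb is 48 mm wide at x = 0; the right jamb starts at x = 755. The clear opening is 755 − 48 = 707 mm.


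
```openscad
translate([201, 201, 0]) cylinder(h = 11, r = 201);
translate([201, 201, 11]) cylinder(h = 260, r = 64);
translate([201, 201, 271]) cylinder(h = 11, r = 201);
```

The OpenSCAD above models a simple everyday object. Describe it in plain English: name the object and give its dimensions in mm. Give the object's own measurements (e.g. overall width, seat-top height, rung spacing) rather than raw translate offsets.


A spool: two coaxial disc flanges of radius 201 mm and thickness 11 mm, joined by a core cylinder of radius 64 mm and height 260 mm. The lower flange rests on z = 0 and the three cylinders share a vertical axis.


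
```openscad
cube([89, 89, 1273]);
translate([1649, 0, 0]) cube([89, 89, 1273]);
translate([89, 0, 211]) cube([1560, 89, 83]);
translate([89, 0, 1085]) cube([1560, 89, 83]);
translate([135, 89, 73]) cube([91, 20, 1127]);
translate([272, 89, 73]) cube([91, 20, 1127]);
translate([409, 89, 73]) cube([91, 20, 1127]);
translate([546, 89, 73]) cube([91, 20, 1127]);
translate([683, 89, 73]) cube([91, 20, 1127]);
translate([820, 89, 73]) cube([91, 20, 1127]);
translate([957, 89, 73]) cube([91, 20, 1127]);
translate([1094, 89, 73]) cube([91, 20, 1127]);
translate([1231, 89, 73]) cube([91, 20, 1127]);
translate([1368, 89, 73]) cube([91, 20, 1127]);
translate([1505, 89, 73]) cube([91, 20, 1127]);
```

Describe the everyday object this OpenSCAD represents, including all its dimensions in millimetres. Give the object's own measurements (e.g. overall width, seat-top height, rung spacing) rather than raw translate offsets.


A fence section. Two 89×89 mm posts, 1273 mm tall, stand on the floor with a clear span of 1560 mm between their inner faces. Two horizontal rails of 89×83 mm section span the gap between the posts with their undersides at z = 211 mm and z = 1085 mm, flush with the posts' −y face. 11 pickets, each 91 mm wide, 20 mm thick and 1127 mm tall, are fixed to the +y face of the rails with their bottoms at z = 73 mm, spaced across the span with a 46 mm gap after the −x post and between neighbouring pickets, with 53 mm left before the +x post.


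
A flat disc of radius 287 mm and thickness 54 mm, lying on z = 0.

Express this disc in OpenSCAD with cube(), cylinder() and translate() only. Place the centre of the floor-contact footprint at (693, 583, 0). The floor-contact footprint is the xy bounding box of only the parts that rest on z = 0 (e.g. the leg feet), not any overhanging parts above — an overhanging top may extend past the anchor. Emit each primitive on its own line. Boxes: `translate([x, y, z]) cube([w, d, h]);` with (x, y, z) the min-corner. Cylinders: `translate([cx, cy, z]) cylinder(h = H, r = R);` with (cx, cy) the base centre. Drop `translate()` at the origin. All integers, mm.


translate([693, 583, 0]) cylinder(h = 54, r = 287);


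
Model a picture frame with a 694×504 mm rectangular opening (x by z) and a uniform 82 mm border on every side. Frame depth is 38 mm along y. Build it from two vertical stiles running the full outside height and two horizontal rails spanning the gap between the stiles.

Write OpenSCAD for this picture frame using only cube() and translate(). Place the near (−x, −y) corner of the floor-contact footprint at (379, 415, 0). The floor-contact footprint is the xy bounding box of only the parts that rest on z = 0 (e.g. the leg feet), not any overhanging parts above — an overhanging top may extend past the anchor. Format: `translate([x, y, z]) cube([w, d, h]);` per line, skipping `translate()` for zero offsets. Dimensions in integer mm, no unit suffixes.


translate([379, 415, 0]) cube([82, 38, 668]);
translate([1155, 415, 0]) cube([82, 38, 668]);
translate([461, 415, 0]) cube([694, 38, 82]);
translate([461, 415, 586]) cube([694, 38, 82]);


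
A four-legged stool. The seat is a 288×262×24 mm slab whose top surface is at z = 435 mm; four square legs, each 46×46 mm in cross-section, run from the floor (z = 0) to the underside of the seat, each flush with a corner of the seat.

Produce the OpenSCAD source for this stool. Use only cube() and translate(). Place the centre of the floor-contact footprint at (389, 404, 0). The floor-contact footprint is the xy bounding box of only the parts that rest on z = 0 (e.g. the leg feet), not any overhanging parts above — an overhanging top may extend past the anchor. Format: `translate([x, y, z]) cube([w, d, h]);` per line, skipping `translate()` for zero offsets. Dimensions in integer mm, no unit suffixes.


translate([245, 273, 411]) cube([288, 262, 24]);
translate([245, 273, 0]) cube([46, 46, 411]);
translate([487, 273, 0]) cube([46, 46, 411]);
translate([245, 489, 0]) cube([46, 46, 411]);
translate([487, 489, 0]) cube([46, 46, 411]);


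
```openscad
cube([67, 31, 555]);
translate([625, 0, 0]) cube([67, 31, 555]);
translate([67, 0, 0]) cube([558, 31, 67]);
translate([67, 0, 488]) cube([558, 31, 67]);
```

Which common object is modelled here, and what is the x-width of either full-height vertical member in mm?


A picture frame. The border width is 67 mm.

Four thin pieces enclosing a rectangular opening — a picture frame. The two full-height stiles are 555 mm tall; the top rail sits at z = 488 and is 67 mm tall, so the border above the opening is 555 − 488 = 67 mm, matching the stile x-width.


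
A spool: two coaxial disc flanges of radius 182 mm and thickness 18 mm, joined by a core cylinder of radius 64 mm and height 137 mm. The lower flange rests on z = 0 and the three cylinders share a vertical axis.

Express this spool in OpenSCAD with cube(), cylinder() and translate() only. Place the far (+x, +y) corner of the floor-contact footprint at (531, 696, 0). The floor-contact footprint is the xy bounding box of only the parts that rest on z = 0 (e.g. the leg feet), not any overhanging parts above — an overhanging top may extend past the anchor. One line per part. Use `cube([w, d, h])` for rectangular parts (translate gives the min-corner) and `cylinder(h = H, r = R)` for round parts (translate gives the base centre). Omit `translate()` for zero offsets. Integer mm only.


translate([349, 514, 0]) cylinder(h = 18, r = 182);
translate([349, 514, 18]) cylinder(h = 137, r = 64);
translate([349, 514, 155]) cylinder(h = 18, r = 182);


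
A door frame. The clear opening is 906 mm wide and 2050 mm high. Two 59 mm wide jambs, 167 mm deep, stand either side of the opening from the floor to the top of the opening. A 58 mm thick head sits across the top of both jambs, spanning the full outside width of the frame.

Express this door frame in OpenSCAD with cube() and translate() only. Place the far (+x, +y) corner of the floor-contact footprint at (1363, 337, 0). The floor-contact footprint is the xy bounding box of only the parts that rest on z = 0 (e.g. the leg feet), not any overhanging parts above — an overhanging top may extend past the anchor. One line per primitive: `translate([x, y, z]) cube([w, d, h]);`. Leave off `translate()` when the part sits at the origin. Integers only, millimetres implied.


translate([339, 170, 0]) cube([59, 167, 2050]);
translate([1304, 170, 0]) cube([59, 167, 2050]);
translate([339, 170, 2050]) cube([1024, 167, 58]);


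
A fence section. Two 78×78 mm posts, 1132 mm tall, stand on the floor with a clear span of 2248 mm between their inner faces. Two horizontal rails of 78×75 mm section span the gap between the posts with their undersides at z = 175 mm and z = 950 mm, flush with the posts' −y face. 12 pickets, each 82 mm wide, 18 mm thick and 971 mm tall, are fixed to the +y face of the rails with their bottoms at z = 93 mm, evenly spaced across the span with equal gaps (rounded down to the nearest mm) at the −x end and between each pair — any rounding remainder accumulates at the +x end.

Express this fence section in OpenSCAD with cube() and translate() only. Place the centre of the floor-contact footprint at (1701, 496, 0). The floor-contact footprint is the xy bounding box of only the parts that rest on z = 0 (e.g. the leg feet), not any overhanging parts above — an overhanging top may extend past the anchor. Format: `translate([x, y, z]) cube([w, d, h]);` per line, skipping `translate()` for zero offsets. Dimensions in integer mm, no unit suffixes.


translate([499, 457, 0]) cube([78, 78, 1132]);
translate([2825, 457, 0]) cube([78, 78, 1132]);
translate([577, 457, 175]) cube([2248, 78, 75]);
translate([577, 457, 950]) cube([2248, 78, 75]);
translate([674, 535, 93]) cube([82, 18, 971]);
translate([853, 535, 93]) cube([82, 18, 971]);
translate([1032, 535, 93]) cube([82, 18, 971]);
translate([1211, 535, 93]) cube([82, 18, 971]);
translate([1390, 535, 93]) cube([82, 18, 971]);
translate([1569, 535, 93]) cube([82, 18, 971]);
translate([1748, 535, 93]) cube([82, 18, 971]);
translate([1927, 535, 93]) cube([82, 18, 971]);
translate([2106, 535, 93]) cube([82, 18, 971]);
translate([2285, 535, 93]) cube([82, 18, 971]);
translate([2464, 535, 93]) cube([82, 18, 971]);
translate([2643, 535, 93]) cube([82, 18, 971]);


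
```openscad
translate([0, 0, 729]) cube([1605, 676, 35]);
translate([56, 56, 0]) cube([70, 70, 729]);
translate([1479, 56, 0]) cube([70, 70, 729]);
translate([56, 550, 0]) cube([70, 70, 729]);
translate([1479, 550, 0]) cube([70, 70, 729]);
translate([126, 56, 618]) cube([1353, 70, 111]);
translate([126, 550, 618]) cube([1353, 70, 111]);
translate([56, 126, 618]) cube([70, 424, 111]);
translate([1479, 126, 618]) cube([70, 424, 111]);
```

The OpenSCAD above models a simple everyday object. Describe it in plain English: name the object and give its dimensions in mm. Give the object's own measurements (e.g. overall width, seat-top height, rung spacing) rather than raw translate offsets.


A rectangular dining table. The top is 1605×676×35 mm with its upper surface at z = 764 mm. It stands on four 70×70 mm square legs, each inset 56 mm from the nearest pair of top edges, running from the floor to the underside of the top. Four apron rails, 70 mm thick and 111 mm tall, run between adjacent legs with their top edges flush with the underside of the top and their outer faces flush with the legs' outer faces.


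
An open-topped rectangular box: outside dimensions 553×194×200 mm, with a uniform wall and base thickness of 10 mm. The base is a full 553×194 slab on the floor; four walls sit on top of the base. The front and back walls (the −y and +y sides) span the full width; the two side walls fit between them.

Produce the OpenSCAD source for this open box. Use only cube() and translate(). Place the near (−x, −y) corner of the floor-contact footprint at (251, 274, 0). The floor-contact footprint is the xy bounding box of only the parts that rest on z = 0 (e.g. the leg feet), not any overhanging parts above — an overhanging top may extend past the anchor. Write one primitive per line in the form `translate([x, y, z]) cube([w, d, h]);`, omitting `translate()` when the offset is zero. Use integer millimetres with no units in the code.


translate([251, 274, 0]) cube([553, 194, 10]);
translate([251, 274, 10]) cube([553, 10, 190]);
translate([251, 458, 10]) cube([553, 10, 190]);
translate([251, 284, 10]) cube([10, 174, 190]);
translate([794, 284, 10]) cube([10, 174, 190]);


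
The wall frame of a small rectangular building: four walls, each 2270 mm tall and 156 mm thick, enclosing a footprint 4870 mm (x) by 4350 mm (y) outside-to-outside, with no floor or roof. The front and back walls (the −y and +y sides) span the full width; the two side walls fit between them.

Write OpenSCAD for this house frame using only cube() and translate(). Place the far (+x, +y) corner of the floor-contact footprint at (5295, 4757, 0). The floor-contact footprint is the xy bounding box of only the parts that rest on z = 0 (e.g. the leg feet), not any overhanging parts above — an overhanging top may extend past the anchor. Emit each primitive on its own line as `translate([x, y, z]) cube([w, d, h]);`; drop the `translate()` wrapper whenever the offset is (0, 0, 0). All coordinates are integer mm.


translate([425, 407, 0]) cube([4870, 156, 2270]);
translate([425, 4601, 0]) cube([4870, 156, 2270]);
translate([425, 563, 0]) cube([156, 4038, 2270]);
translate([5139, 563, 0]) cube([156, 4038, 2270]);


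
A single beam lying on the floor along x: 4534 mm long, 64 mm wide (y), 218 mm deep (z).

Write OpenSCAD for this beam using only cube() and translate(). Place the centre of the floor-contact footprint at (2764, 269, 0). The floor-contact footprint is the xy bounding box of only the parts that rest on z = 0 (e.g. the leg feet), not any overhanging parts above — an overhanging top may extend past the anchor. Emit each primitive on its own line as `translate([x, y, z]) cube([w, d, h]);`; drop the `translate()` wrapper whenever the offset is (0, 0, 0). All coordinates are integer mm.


translate([497, 237, 0]) cube([4534, 64, 218]);


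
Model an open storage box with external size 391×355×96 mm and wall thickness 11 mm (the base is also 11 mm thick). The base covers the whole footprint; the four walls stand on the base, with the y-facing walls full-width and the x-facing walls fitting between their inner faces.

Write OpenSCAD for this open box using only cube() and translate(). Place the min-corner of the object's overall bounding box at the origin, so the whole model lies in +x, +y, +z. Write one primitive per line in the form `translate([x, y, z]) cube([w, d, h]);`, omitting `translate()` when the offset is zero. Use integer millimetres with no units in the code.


cube([391, 355, 11]);
translate([0, 0, 11]) cube([391, 11, 85]);
translate([0, 344, 11]) cube([391, 11, 85]);
translate([0, 11, 11]) cube([11, 333, 85]);
translate([380, 11, 11]) cube([11, 333, 85]);
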